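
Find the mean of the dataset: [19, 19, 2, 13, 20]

14.6

Step 1: Sum all values: 19 + 19 + 2 + 13 + 20 = 73
Step 2: Count the number of values: n = 5
Step 3: Mean = sum / n = 73 / 5 = 14.6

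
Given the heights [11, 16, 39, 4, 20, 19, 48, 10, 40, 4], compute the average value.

21.1

Step 1: Sum all values: 11 + 16 + 39 + 4 + 20 + 19 + 48 + 10 + 40 + 4 = 211
Step 2: Count the number of values: n = 10
Step 3: Mean = sum / n = 211 / 10 = 21.1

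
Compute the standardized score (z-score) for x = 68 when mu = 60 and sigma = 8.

1

Step 1: Recall the z-score formula: z = (x - mu) / sigma
Step 2: Substitute values: z = (68 - 60) / 8
Step 3: z = 8 / 8 = 1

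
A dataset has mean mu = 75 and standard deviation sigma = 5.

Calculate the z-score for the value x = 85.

2

Step 1: Recall the z-score formula: z = (x - mu) / sigma
Step 2: Substitute values: z = (85 - 75) / 5
Step 3: z = 10 / 5 = 2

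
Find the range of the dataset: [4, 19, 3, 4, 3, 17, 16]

16

Step 1: Identify the maximum value: max = 19
Step 2: Identify the minimum value: min = 3
Step 3: Range = max - min = 19 - 3 = 16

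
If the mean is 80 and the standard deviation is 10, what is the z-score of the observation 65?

-1.5

Step 1: Recall the z-score formula: z = (x - mu) / sigma
Step 2: Substitute values: z = (65 - 80) / 10
Step 3: z = -15 / 10 = -1.5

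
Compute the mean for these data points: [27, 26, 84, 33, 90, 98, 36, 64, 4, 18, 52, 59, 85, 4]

48.5714

Step 1: Sum all values: 27 + 26 + 84 + 33 + 90 + 98 + 36 + 64 + 4 + 18 + 52 + 59 + 85 + 4 = 680
Step 2: Count the number of values: n = 14
Step 3: Mean = sum / n = 680 / 14 = 48.5714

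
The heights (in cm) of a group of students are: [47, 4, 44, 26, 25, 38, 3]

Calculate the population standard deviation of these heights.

16.5591

Step 1: Compute the mean: 26.7143
Step 2: Sum of squared deviations from the mean: 1919.4286
Step 3: Population variance = 1919.4286 / 7 = 274.2041
Step 4: Standard deviation = sqrt(274.2041) = 16.5591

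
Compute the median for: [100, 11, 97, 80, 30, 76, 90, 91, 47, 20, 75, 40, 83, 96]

78

Step 1: Sort the data in ascending order: [11, 20, 30, 40, 47, 75, 76, 80, 83, 90, 91, 96, 97, 100]
Step 2: The number of values is n = 14.
Step 3: Since n is even, the median is the average of positions 7 and 8:
  Median = (76 + 80) / 2 = 78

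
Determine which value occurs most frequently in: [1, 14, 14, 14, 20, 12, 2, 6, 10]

14

Step 1: Count the frequency of each value:
  1: appears 1 time(s)
  2: appears 1 time(s)
  6: appears 1 time(s)
  10: appears 1 time(s)
  12: appears 1 time(s)
  14: appears 3 time(s)
  20: appears 1 time(s)
Step 2: The value 14 appears most frequently (3 times).
Step 3: Mode = 14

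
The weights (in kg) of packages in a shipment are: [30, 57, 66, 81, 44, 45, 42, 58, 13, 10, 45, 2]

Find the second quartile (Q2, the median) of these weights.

44.5

Step 1: Sort the data: [2, 10, 13, 30, 42, 44, 45, 45, 57, 58, 66, 81]
Step 2: n = 12
Step 3: Q2 is the median. Since n is even, it is the average of the values at positions 6 and 7:
  Q2 = (44 + 45) / 2 = 44.5
Step 4: Q2 = 44.5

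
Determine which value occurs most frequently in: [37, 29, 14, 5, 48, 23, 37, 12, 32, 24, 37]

37

Step 1: Count the frequency of each value:
  5: appears 1 time(s)
  12: appears 1 time(s)
  14: appears 1 time(s)
  23: appears 1 time(s)
  24: appears 1 time(s)
  29: appears 1 time(s)
  32: appears 1 time(s)
  37: appears 3 time(s)
  48: appears 1 time(s)
Step 2: The value 37 appears most frequently (3 times).
Step 3: Mode = 37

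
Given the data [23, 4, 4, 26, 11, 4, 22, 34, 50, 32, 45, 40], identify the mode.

4

Step 1: Count the frequency of each value:
  4: appears 3 time(s)
  11: appears 1 time(s)
  22: appears 1 time(s)
  23: appears 1 time(s)
  26: appears 1 time(s)
  32: appears 1 time(s)
  34: appears 1 time(s)
  40: appears 1 time(s)
  45: appears 1 time(s)
  50: appears 1 time(s)
Step 2: The value 4 appears most frequently (3 times).
Step 3: Mode = 4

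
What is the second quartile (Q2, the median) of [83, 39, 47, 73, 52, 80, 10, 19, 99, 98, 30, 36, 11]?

47

Step 1: Sort the data: [10, 11, 19, 30, 36, 39, 47, 52, 73, 80, 83, 98, 99]
Step 2: n = 13
Step 3: Q2 is the median. Since n is odd, it is the middle value at position 7: 47
Step 4: Q2 = 47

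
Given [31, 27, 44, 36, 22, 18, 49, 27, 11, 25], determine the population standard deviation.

10.9362

Step 1: Compute the mean: 29
Step 2: Sum of squared deviations from the mean: 1196
Step 3: Population variance = 1196 / 10 = 119.6
Step 4: Standard deviation = sqrt(119.6) = 10.9362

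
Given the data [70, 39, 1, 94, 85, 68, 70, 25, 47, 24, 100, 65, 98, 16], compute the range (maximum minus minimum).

99

Step 1: Identify the maximum value: max = 100
Step 2: Identify the minimum value: min = 1
Step 3: Range = max - min = 100 - 1 = 99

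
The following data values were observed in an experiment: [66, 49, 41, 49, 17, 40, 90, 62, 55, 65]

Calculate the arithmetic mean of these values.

53.4

Step 1: Sum all values: 66 + 49 + 41 + 49 + 17 + 40 + 90 + 62 + 55 + 65 = 534
Step 2: Count the number of values: n = 10
Step 3: Mean = sum / n = 534 / 10 = 53.4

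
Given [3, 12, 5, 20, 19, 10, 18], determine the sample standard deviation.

6.8522

Step 1: Compute the mean: 12.4286
Step 2: Sum of squared deviations from the mean: 281.7143
Step 3: Sample variance = 281.7143 / 6 = 46.9524
Step 4: Standard deviation = sqrt(46.9524) = 6.8522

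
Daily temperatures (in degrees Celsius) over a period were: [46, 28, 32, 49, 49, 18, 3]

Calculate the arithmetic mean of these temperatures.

32.1429

Step 1: Sum all values: 46 + 28 + 32 + 49 + 49 + 18 + 3 = 225
Step 2: Count the number of values: n = 7
Step 3: Mean = sum / n = 225 / 7 = 32.1429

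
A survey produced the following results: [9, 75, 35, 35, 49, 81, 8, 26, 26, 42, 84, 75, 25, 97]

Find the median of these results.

38.5

Step 1: Sort the data in ascending order: [8, 9, 25, 26, 26, 35, 35, 42, 49, 75, 75, 81, 84, 97]
Step 2: The number of values is n = 14.
Step 3: Since n is even, the median is the average of positions 7 and 8:
  Median = (35 + 42) / 2 = 38.5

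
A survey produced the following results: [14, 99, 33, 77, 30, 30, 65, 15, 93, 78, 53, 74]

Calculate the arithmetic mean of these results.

55.0833

Step 1: Sum all values: 14 + 99 + 33 + 77 + 30 + 30 + 65 + 15 + 93 + 78 + 53 + 74 = 661
Step 2: Count the number of values: n = 12
Step 3: Mean = sum / n = 661 / 12 = 55.0833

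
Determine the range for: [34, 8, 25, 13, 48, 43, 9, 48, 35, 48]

40

Step 1: Identify the maximum value: max = 48
Step 2: Identify the minimum value: min = 8
Step 3: Range = max - min = 48 - 8 = 40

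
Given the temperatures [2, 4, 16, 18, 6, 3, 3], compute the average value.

7.4286

Step 1: Sum all values: 2 + 4 + 16 + 18 + 6 + 3 + 3 = 52
Step 2: Count the number of values: n = 7
Step 3: Mean = sum / n = 52 / 7 = 7.4286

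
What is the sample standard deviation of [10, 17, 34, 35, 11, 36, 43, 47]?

14.4364

Step 1: Compute the mean: 29.125
Step 2: Sum of squared deviations from the mean: 1458.875
Step 3: Sample variance = 1458.875 / 7 = 208.4107
Step 4: Standard deviation = sqrt(208.4107) = 14.4364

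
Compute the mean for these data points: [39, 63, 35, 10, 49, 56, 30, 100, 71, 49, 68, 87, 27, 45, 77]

53.7333

Step 1: Sum all values: 39 + 63 + 35 + 10 + 49 + 56 + 30 + 100 + 71 + 49 + 68 + 87 + 27 + 45 + 77 = 806
Step 2: Count the number of values: n = 15
Step 3: Mean = sum / n = 806 / 15 = 53.7333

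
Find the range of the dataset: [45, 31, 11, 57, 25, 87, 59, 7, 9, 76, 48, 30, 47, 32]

80

Step 1: Identify the maximum value: max = 87
Step 2: Identify the minimum value: min = 7
Step 3: Range = max - min = 87 - 7 = 80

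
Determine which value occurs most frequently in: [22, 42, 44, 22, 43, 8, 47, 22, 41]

22

Step 1: Count the frequency of each value:
  8: appears 1 time(s)
  22: appears 3 time(s)
  41: appears 1 time(s)
  42: appears 1 time(s)
  43: appears 1 time(s)
  44: appears 1 time(s)
  47: appears 1 time(s)
Step 2: The value 22 appears most frequently (3 times).
Step 3: Mode = 22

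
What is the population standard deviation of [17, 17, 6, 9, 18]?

4.9234

Step 1: Compute the mean: 13.4
Step 2: Sum of squared deviations from the mean: 121.2
Step 3: Population variance = 121.2 / 5 = 24.24
Step 4: Standard deviation = sqrt(24.24) = 4.9234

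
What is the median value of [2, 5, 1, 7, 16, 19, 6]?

6

Step 1: Sort the data in ascending order: [1, 2, 5, 6, 7, 16, 19]
Step 2: The number of values is n = 7.
Step 3: Since n is odd, the median is the middle value at position 4: 6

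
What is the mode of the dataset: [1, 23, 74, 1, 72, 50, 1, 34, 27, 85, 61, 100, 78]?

1

Step 1: Count the frequency of each value:
  1: appears 3 time(s)
  23: appears 1 time(s)
  27: appears 1 time(s)
  34: appears 1 time(s)
  50: appears 1 time(s)
  61: appears 1 time(s)
  72: appears 1 time(s)
  74: appears 1 time(s)
  78: appears 1 time(s)
  85: appears 1 time(s)
  100: appears 1 time(s)
Step 2: The value 1 appears most frequently (3 times).
Step 3: Mode = 1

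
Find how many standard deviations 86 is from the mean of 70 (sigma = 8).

2

Step 1: Recall the z-score formula: z = (x - mu) / sigma
Step 2: Substitute values: z = (86 - 70) / 8
Step 3: z = 16 / 8 = 2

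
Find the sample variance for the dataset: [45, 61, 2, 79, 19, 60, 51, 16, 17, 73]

726.0111

Step 1: Compute the mean: (45 + 61 + 2 + 79 + 19 + 60 + 51 + 16 + 17 + 73) / 10 = 42.3
Step 2: Compute squared deviations from the mean:
  (45 - 42.3)^2 = 7.29
  (61 - 42.3)^2 = 349.69
  (2 - 42.3)^2 = 1624.09
  (79 - 42.3)^2 = 1346.89
  (19 - 42.3)^2 = 542.89
  (60 - 42.3)^2 = 313.29
  (51 - 42.3)^2 = 75.69
  (16 - 42.3)^2 = 691.69
  (17 - 42.3)^2 = 640.09
  (73 - 42.3)^2 = 942.49
Step 3: Sum of squared deviations = 6534.1
Step 4: Sample variance = 6534.1 / 9 = 726.0111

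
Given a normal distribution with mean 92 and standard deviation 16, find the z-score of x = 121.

1.8125

Step 1: Recall the z-score formula: z = (x - mu) / sigma
Step 2: Substitute values: z = (121 - 92) / 16
Step 3: z = 29 / 16 = 1.8125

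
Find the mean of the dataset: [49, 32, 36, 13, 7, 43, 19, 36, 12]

27.4444

Step 1: Sum all values: 49 + 32 + 36 + 13 + 7 + 43 + 19 + 36 + 12 = 247
Step 2: Count the number of values: n = 9
Step 3: Mean = sum / n = 247 / 9 = 27.4444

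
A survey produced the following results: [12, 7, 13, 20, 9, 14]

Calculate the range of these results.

13

Step 1: Identify the maximum value: max = 20
Step 2: Identify the minimum value: min = 7
Step 3: Range = max - min = 20 - 7 = 13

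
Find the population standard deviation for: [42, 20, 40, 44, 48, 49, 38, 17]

11.388

Step 1: Compute the mean: 37.25
Step 2: Sum of squared deviations from the mean: 1037.5
Step 3: Population variance = 1037.5 / 8 = 129.6875
Step 4: Standard deviation = sqrt(129.6875) = 11.388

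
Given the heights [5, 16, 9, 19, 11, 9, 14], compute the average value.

11.8571

Step 1: Sum all values: 5 + 16 + 9 + 19 + 11 + 9 + 14 = 83
Step 2: Count the number of values: n = 7
Step 3: Mean = sum / n = 83 / 7 = 11.8571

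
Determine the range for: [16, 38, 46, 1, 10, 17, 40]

45

Step 1: Identify the maximum value: max = 46
Step 2: Identify the minimum value: min = 1
Step 3: Range = max - min = 46 - 1 = 45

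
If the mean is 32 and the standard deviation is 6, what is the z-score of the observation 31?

-0.1667

Step 1: Recall the z-score formula: z = (x - mu) / sigma
Step 2: Substitute values: z = (31 - 32) / 6
Step 3: z = -1 / 6 = -0.1667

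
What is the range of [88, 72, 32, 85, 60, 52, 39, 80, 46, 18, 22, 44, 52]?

70

Step 1: Identify the maximum value: max = 88
Step 2: Identify the minimum value: min = 18
Step 3: Range = max - min = 88 - 18 = 70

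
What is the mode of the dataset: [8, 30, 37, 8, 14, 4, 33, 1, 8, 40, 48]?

8

Step 1: Count the frequency of each value:
  1: appears 1 time(s)
  4: appears 1 time(s)
  8: appears 3 time(s)
  14: appears 1 time(s)
  30: appears 1 time(s)
  33: appears 1 time(s)
  37: appears 1 time(s)
  40: appears 1 time(s)
  48: appears 1 time(s)
Step 2: The value 8 appears most frequently (3 times).
Step 3: Mode = 8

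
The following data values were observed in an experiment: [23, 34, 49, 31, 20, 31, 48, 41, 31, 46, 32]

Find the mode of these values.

31

Step 1: Count the frequency of each value:
  20: appears 1 time(s)
  23: appears 1 time(s)
  31: appears 3 time(s)
  32: appears 1 time(s)
  34: appears 1 time(s)
  41: appears 1 time(s)
  46: appears 1 time(s)
  48: appears 1 time(s)
  49: appears 1 time(s)
Step 2: The value 31 appears most frequently (3 times).
Step 3: Mode = 31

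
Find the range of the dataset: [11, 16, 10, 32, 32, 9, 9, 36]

27

Step 1: Identify the maximum value: max = 36
Step 2: Identify the minimum value: min = 9
Step 3: Range = max - min = 36 - 9 = 27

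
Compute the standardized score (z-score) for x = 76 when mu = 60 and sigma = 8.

2

Step 1: Recall the z-score formula: z = (x - mu) / sigma
Step 2: Substitute values: z = (76 - 60) / 8
Step 3: z = 16 / 8 = 2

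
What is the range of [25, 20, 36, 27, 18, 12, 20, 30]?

24

Step 1: Identify the maximum value: max = 36
Step 2: Identify the minimum value: min = 12
Step 3: Range = max - min = 36 - 12 = 24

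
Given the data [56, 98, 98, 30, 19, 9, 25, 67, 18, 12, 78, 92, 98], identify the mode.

98

Step 1: Count the frequency of each value:
  9: appears 1 time(s)
  12: appears 1 time(s)
  18: appears 1 time(s)
  19: appears 1 time(s)
  25: appears 1 time(s)
  30: appears 1 time(s)
  56: appears 1 time(s)
  67: appears 1 time(s)
  78: appears 1 time(s)
  92: appears 1 time(s)
  98: appears 3 time(s)
Step 2: The value 98 appears most frequently (3 times).
Step 3: Mode = 98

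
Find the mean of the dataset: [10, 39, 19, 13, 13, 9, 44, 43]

23.75

Step 1: Sum all values: 10 + 39 + 19 + 13 + 13 + 9 + 44 + 43 = 190
Step 2: Count the number of values: n = 8
Step 3: Mean = sum / n = 190 / 8 = 23.75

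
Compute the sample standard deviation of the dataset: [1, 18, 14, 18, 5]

7.791

Step 1: Compute the mean: 11.2
Step 2: Sum of squared deviations from the mean: 242.8
Step 3: Sample variance = 242.8 / 4 = 60.7
Step 4: Standard deviation = sqrt(60.7) = 7.791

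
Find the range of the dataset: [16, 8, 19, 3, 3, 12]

16

Step 1: Identify the maximum value: max = 19
Step 2: Identify the minimum value: min = 3
Step 3: Range = max - min = 19 - 3 = 16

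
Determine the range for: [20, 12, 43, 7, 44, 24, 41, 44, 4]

40

Step 1: Identify the maximum value: max = 44
Step 2: Identify the minimum value: min = 4
Step 3: Range = max - min = 44 - 4 = 40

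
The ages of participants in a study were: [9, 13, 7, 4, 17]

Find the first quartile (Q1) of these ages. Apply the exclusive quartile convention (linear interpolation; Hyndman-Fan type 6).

5.5

Step 1: Sort the data: [4, 7, 9, 13, 17]
Step 2: n = 5
Step 3: Using the exclusive quartile method:
  Q1 = 5.5
  Q2 (median) = 9
  Q3 = 15
  IQR = Q3 - Q1 = 15 - 5.5 = 9.5
Step 4: Q1 = 5.5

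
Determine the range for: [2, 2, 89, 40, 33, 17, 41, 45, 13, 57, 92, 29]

90

Step 1: Identify the maximum value: max = 92
Step 2: Identify the minimum value: min = 2
Step 3: Range = max - min = 92 - 2 = 90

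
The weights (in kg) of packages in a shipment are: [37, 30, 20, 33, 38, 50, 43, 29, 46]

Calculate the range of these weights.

30

Step 1: Identify the maximum value: max = 50
Step 2: Identify the minimum value: min = 20
Step 3: Range = max - min = 50 - 20 = 30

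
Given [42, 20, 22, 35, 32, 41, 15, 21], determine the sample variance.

106.5714

Step 1: Compute the mean: (42 + 20 + 22 + 35 + 32 + 41 + 15 + 21) / 8 = 28.5
Step 2: Compute squared deviations from the mean:
  (42 - 28.5)^2 = 182.25
  (20 - 28.5)^2 = 72.25
  (22 - 28.5)^2 = 42.25
  (35 - 28.5)^2 = 42.25
  (32 - 28.5)^2 = 12.25
  (41 - 28.5)^2 = 156.25
  (15 - 28.5)^2 = 182.25
  (21 - 28.5)^2 = 56.25
Step 3: Sum of squared deviations = 746
Step 4: Sample variance = 746 / 7 = 106.5714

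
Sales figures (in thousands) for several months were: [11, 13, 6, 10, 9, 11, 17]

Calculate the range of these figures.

11

Step 1: Identify the maximum value: max = 17
Step 2: Identify the minimum value: min = 6
Step 3: Range = max - min = 17 - 6 = 11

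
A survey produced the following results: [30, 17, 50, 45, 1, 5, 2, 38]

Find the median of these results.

23.5

Step 1: Sort the data in ascending order: [1, 2, 5, 17, 30, 38, 45, 50]
Step 2: The number of values is n = 8.
Step 3: Since n is even, the median is the average of positions 4 and 5:
  Median = (17 + 30) / 2 = 23.5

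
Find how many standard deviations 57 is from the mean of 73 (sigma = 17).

-0.9412

Step 1: Recall the z-score formula: z = (x - mu) / sigma
Step 2: Substitute values: z = (57 - 73) / 17
Step 3: z = -16 / 17 = -0.9412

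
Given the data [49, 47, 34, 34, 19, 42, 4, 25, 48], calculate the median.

34

Step 1: Sort the data in ascending order: [4, 19, 25, 34, 34, 42, 47, 48, 49]
Step 2: The number of values is n = 9.
Step 3: Since n is odd, the median is the middle value at position 5: 34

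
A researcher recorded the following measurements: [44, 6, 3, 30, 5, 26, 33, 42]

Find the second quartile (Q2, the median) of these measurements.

28

Step 1: Sort the data: [3, 5, 6, 26, 30, 33, 42, 44]
Step 2: n = 8
Step 3: Q2 is the median. Since n is even, it is the average of the values at positions 4 and 5:
  Q2 = (26 + 30) / 2 = 28
Step 4: Q2 = 28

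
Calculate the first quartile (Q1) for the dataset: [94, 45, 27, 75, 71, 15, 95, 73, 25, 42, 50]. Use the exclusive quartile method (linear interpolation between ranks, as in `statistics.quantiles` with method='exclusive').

27

Step 1: Sort the data: [15, 25, 27, 42, 45, 50, 71, 73, 75, 94, 95]
Step 2: n = 11
Step 3: Using the exclusive quartile method:
  Q1 = 27
  Q2 (median) = 50
  Q3 = 75
  IQR = Q3 - Q1 = 75 - 27 = 48
Step 4: Q1 = 27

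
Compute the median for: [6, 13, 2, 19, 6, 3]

6

Step 1: Sort the data in ascending order: [2, 3, 6, 6, 13, 19]
Step 2: The number of values is n = 6.
Step 3: Since n is even, the median is the average of positions 3 and 4:
  Median = (6 + 6) / 2 = 6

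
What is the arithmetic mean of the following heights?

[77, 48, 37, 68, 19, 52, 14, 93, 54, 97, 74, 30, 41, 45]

53.5

Step 1: Sum all values: 77 + 48 + 37 + 68 + 19 + 52 + 14 + 93 + 54 + 97 + 74 + 30 + 41 + 45 = 749
Step 2: Count the number of values: n = 14
Step 3: Mean = sum / n = 749 / 14 = 53.5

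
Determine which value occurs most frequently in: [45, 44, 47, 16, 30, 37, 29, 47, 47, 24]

47

Step 1: Count the frequency of each value:
  16: appears 1 time(s)
  24: appears 1 time(s)
  29: appears 1 time(s)
  30: appears 1 time(s)
  37: appears 1 time(s)
  44: appears 1 time(s)
  45: appears 1 time(s)
  47: appears 3 time(s)
Step 2: The value 47 appears most frequently (3 times).
Step 3: Mode = 47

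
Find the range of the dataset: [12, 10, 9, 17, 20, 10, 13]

11

Step 1: Identify the maximum value: max = 20
Step 2: Identify the minimum value: min = 9
Step 3: Range = max - min = 20 - 9 = 11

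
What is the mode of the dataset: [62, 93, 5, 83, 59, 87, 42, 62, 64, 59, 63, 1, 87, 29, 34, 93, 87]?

87

Step 1: Count the frequency of each value:
  1: appears 1 time(s)
  5: appears 1 time(s)
  29: appears 1 time(s)
  34: appears 1 time(s)
  42: appears 1 time(s)
  59: appears 2 time(s)
  62: appears 2 time(s)
  63: appears 1 time(s)
  64: appears 1 time(s)
  83: appears 1 time(s)
  87: appears 3 time(s)
  93: appears 2 time(s)
Step 2: The value 87 appears most frequently (3 times).
Step 3: Mode = 87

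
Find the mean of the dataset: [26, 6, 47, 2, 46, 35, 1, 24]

23.375

Step 1: Sum all values: 26 + 6 + 47 + 2 + 46 + 35 + 1 + 24 = 187
Step 2: Count the number of values: n = 8
Step 3: Mean = sum / n = 187 / 8 = 23.375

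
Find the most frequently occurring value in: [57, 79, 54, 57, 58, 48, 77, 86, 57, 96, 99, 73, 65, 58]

57

Step 1: Count the frequency of each value:
  48: appears 1 time(s)
  54: appears 1 time(s)
  57: appears 3 time(s)
  58: appears 2 time(s)
  65: appears 1 time(s)
  73: appears 1 time(s)
  77: appears 1 time(s)
  79: appears 1 time(s)
  86: appears 1 time(s)
  96: appears 1 time(s)
  99: appears 1 time(s)
Step 2: The value 57 appears most frequently (3 times).
Step 3: Mode = 57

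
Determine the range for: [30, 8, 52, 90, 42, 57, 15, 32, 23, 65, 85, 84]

82

Step 1: Identify the maximum value: max = 90
Step 2: Identify the minimum value: min = 8
Step 3: Range = max - min = 90 - 8 = 82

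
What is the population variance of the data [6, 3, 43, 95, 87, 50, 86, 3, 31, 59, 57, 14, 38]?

965.8462

Step 1: Compute the mean: (6 + 3 + 43 + 95 + 87 + 50 + 86 + 3 + 31 + 59 + 57 + 14 + 38) / 13 = 44
Step 2: Compute squared deviations from the mean:
  (6 - 44)^2 = 1444
  (3 - 44)^2 = 1681
  (43 - 44)^2 = 1
  (95 - 44)^2 = 2601
  (87 - 44)^2 = 1849
  (50 - 44)^2 = 36
  (86 - 44)^2 = 1764
  (3 - 44)^2 = 1681
  (31 - 44)^2 = 169
  (59 - 44)^2 = 225
  (57 - 44)^2 = 169
  (14 - 44)^2 = 900
  (38 - 44)^2 = 36
Step 3: Sum of squared deviations = 12556
Step 4: Population variance = 12556 / 13 = 965.8462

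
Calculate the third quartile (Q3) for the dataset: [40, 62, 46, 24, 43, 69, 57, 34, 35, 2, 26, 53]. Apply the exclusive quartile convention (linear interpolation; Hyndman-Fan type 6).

56

Step 1: Sort the data: [2, 24, 26, 34, 35, 40, 43, 46, 53, 57, 62, 69]
Step 2: n = 12
Step 3: Using the exclusive quartile method:
  Q1 = 28
  Q2 (median) = 41.5
  Q3 = 56
  IQR = Q3 - Q1 = 56 - 28 = 28
Step 4: Q3 = 56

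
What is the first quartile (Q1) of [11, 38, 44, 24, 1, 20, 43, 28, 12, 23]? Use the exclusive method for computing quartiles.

11.75

Step 1: Sort the data: [1, 11, 12, 20, 23, 24, 28, 38, 43, 44]
Step 2: n = 10
Step 3: Using the exclusive quartile method:
  Q1 = 11.75
  Q2 (median) = 23.5
  Q3 = 39.25
  IQR = Q3 - Q1 = 39.25 - 11.75 = 27.5
Step 4: Q1 = 11.75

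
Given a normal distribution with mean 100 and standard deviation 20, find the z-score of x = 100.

0

Step 1: Recall the z-score formula: z = (x - mu) / sigma
Step 2: Substitute values: z = (100 - 100) / 20
Step 3: z = 0 / 20 = 0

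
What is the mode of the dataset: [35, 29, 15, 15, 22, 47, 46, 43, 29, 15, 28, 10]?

15

Step 1: Count the frequency of each value:
  10: appears 1 time(s)
  15: appears 3 time(s)
  22: appears 1 time(s)
  28: appears 1 time(s)
  29: appears 2 time(s)
  35: appears 1 time(s)
  43: appears 1 time(s)
  46: appears 1 time(s)
  47: appears 1 time(s)
Step 2: The value 15 appears most frequently (3 times).
Step 3: Mode = 15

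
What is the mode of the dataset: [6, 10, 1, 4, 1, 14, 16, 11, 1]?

1

Step 1: Count the frequency of each value:
  1: appears 3 time(s)
  4: appears 1 time(s)
  6: appears 1 time(s)
  10: appears 1 time(s)
  11: appears 1 time(s)
  14: appears 1 time(s)
  16: appears 1 time(s)
Step 2: The value 1 appears most frequently (3 times).
Step 3: Mode = 1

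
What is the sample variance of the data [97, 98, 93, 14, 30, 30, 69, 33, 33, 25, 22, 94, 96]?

1192.9359

Step 1: Compute the mean: (97 + 98 + 93 + 14 + 30 + 30 + 69 + 33 + 33 + 25 + 22 + 94 + 96) / 13 = 56.4615
Step 2: Compute squared deviations from the mean:
  (97 - 56.4615)^2 = 1643.3669
  (98 - 56.4615)^2 = 1725.4438
  (93 - 56.4615)^2 = 1335.0592
  (14 - 56.4615)^2 = 1802.9822
  (30 - 56.4615)^2 = 700.213
  (30 - 56.4615)^2 = 700.213
  (69 - 56.4615)^2 = 157.213
  (33 - 56.4615)^2 = 550.4438
  (33 - 56.4615)^2 = 550.4438
  (25 - 56.4615)^2 = 989.8284
  (22 - 56.4615)^2 = 1187.5976
  (94 - 56.4615)^2 = 1409.1361
  (96 - 56.4615)^2 = 1563.2899
Step 3: Sum of squared deviations = 14315.2308
Step 4: Sample variance = 14315.2308 / 12 = 1192.9359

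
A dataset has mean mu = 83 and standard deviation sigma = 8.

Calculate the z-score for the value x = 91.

1

Step 1: Recall the z-score formula: z = (x - mu) / sigma
Step 2: Substitute values: z = (91 - 83) / 8
Step 3: z = 8 / 8 = 1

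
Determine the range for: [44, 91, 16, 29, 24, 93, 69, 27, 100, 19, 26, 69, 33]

84

Step 1: Identify the maximum value: max = 100
Step 2: Identify the minimum value: min = 16
Step 3: Range = max - min = 100 - 16 = 84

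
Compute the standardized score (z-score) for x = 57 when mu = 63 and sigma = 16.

-0.375

Step 1: Recall the z-score formula: z = (x - mu) / sigma
Step 2: Substitute values: z = (57 - 63) / 16
Step 3: z = -6 / 16 = -0.375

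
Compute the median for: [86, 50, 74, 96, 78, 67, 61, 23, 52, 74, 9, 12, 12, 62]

61.5

Step 1: Sort the data in ascending order: [9, 12, 12, 23, 50, 52, 61, 62, 67, 74, 74, 78, 86, 96]
Step 2: The number of values is n = 14.
Step 3: Since n is even, the median is the average of positions 7 and 8:
  Median = (61 + 62) / 2 = 61.5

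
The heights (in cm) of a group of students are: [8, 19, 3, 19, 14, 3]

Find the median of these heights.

11

Step 1: Sort the data in ascending order: [3, 3, 8, 14, 19, 19]
Step 2: The number of values is n = 6.
Step 3: Since n is even, the median is the average of positions 3 and 4:
  Median = (8 + 14) / 2 = 11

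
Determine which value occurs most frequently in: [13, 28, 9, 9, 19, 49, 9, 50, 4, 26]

9

Step 1: Count the frequency of each value:
  4: appears 1 time(s)
  9: appears 3 time(s)
  13: appears 1 time(s)
  19: appears 1 time(s)
  26: appears 1 time(s)
  28: appears 1 time(s)
  49: appears 1 time(s)
  50: appears 1 time(s)
Step 2: The value 9 appears most frequently (3 times).
Step 3: Mode = 9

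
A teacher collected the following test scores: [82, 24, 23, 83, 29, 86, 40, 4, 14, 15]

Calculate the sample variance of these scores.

999.1111

Step 1: Compute the mean: (82 + 24 + 23 + 83 + 29 + 86 + 40 + 4 + 14 + 15) / 10 = 40
Step 2: Compute squared deviations from the mean:
  (82 - 40)^2 = 1764
  (24 - 40)^2 = 256
  (23 - 40)^2 = 289
  (83 - 40)^2 = 1849
  (29 - 40)^2 = 121
  (86 - 40)^2 = 2116
  (40 - 40)^2 = 0
  (4 - 40)^2 = 1296
  (14 - 40)^2 = 676
  (15 - 40)^2 = 625
Step 3: Sum of squared deviations = 8992
Step 4: Sample variance = 8992 / 9 = 999.1111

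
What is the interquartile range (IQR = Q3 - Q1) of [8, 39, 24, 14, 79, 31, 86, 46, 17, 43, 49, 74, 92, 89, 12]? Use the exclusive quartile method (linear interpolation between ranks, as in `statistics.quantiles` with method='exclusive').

62

Step 1: Sort the data: [8, 12, 14, 17, 24, 31, 39, 43, 46, 49, 74, 79, 86, 89, 92]
Step 2: n = 15
Step 3: Using the exclusive quartile method:
  Q1 = 17
  Q2 (median) = 43
  Q3 = 79
  IQR = Q3 - Q1 = 79 - 17 = 62
Step 4: IQR = 62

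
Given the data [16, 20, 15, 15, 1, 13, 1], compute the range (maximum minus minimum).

19

Step 1: Identify the maximum value: max = 20
Step 2: Identify the minimum value: min = 1
Step 3: Range = max - min = 20 - 1 = 19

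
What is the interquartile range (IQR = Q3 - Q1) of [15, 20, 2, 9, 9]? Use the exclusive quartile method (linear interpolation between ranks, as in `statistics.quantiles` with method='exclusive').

12

Step 1: Sort the data: [2, 9, 9, 15, 20]
Step 2: n = 5
Step 3: Using the exclusive quartile method:
  Q1 = 5.5
  Q2 (median) = 9
  Q3 = 17.5
  IQR = Q3 - Q1 = 17.5 - 5.5 = 12
Step 4: IQR = 12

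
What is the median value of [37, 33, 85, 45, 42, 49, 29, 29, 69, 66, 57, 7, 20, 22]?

39.5

Step 1: Sort the data in ascending order: [7, 20, 22, 29, 29, 33, 37, 42, 45, 49, 57, 66, 69, 85]
Step 2: The number of values is n = 14.
Step 3: Since n is even, the median is the average of positions 7 and 8:
  Median = (37 + 42) / 2 = 39.5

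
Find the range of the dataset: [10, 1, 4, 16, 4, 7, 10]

15

Step 1: Identify the maximum value: max = 16
Step 2: Identify the minimum value: min = 1
Step 3: Range = max - min = 16 - 1 = 15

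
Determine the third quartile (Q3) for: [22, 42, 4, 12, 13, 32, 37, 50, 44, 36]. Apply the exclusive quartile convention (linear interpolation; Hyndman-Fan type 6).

42.5

Step 1: Sort the data: [4, 12, 13, 22, 32, 36, 37, 42, 44, 50]
Step 2: n = 10
Step 3: Using the exclusive quartile method:
  Q1 = 12.75
  Q2 (median) = 34
  Q3 = 42.5
  IQR = Q3 - Q1 = 42.5 - 12.75 = 29.75
Step 4: Q3 = 42.5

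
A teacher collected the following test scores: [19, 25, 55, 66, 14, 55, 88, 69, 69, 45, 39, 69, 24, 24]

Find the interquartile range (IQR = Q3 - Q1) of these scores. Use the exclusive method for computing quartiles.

45

Step 1: Sort the data: [14, 19, 24, 24, 25, 39, 45, 55, 55, 66, 69, 69, 69, 88]
Step 2: n = 14
Step 3: Using the exclusive quartile method:
  Q1 = 24
  Q2 (median) = 50
  Q3 = 69
  IQR = Q3 - Q1 = 69 - 24 = 45
Step 4: IQR = 45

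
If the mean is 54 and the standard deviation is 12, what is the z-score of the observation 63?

0.75

Step 1: Recall the z-score formula: z = (x - mu) / sigma
Step 2: Substitute values: z = (63 - 54) / 12
Step 3: z = 9 / 12 = 0.75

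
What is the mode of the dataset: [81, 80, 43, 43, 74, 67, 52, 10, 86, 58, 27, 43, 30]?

43

Step 1: Count the frequency of each value:
  10: appears 1 time(s)
  27: appears 1 time(s)
  30: appears 1 time(s)
  43: appears 3 time(s)
  52: appears 1 time(s)
  58: appears 1 time(s)
  67: appears 1 time(s)
  74: appears 1 time(s)
  80: appears 1 time(s)
  81: appears 1 time(s)
  86: appears 1 time(s)
Step 2: The value 43 appears most frequently (3 times).
Step 3: Mode = 43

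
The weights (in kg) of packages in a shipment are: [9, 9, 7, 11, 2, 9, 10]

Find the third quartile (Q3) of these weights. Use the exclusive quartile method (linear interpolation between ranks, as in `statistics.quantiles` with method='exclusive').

10

Step 1: Sort the data: [2, 7, 9, 9, 9, 10, 11]
Step 2: n = 7
Step 3: Using the exclusive quartile method:
  Q1 = 7
  Q2 (median) = 9
  Q3 = 10
  IQR = Q3 - Q1 = 10 - 7 = 3
Step 4: Q3 = 10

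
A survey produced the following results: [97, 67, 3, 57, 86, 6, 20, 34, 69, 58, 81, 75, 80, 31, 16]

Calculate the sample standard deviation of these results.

31.0667

Step 1: Compute the mean: 52
Step 2: Sum of squared deviations from the mean: 13512
Step 3: Sample variance = 13512 / 14 = 965.1429
Step 4: Standard deviation = sqrt(965.1429) = 31.0667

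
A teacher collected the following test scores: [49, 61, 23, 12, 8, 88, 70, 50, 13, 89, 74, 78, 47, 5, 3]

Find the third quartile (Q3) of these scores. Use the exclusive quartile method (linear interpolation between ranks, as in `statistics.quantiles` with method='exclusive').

74

Step 1: Sort the data: [3, 5, 8, 12, 13, 23, 47, 49, 50, 61, 70, 74, 78, 88, 89]
Step 2: n = 15
Step 3: Using the exclusive quartile method:
  Q1 = 12
  Q2 (median) = 49
  Q3 = 74
  IQR = Q3 - Q1 = 74 - 12 = 62
Step 4: Q3 = 74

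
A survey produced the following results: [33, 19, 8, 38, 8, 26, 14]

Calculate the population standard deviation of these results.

11.0121

Step 1: Compute the mean: 20.8571
Step 2: Sum of squared deviations from the mean: 848.8571
Step 3: Population variance = 848.8571 / 7 = 121.2653
Step 4: Standard deviation = sqrt(121.2653) = 11.0121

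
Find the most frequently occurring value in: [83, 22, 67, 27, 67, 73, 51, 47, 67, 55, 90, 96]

67

Step 1: Count the frequency of each value:
  22: appears 1 time(s)
  27: appears 1 time(s)
  47: appears 1 time(s)
  51: appears 1 time(s)
  55: appears 1 time(s)
  67: appears 3 time(s)
  73: appears 1 time(s)
  83: appears 1 time(s)
  90: appears 1 time(s)
  96: appears 1 time(s)
Step 2: The value 67 appears most frequently (3 times).
Step 3: Mode = 67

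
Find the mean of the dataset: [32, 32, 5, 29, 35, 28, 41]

28.8571

Step 1: Sum all values: 32 + 32 + 5 + 29 + 35 + 28 + 41 = 202
Step 2: Count the number of values: n = 7
Step 3: Mean = sum / n = 202 / 7 = 28.8571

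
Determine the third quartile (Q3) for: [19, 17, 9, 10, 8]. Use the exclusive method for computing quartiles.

18

Step 1: Sort the data: [8, 9, 10, 17, 19]
Step 2: n = 5
Step 3: Using the exclusive quartile method:
  Q1 = 8.5
  Q2 (median) = 10
  Q3 = 18
  IQR = Q3 - Q1 = 18 - 8.5 = 9.5
Step 4: Q3 = 18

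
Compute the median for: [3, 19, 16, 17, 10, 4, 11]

11

Step 1: Sort the data in ascending order: [3, 4, 10, 11, 16, 17, 19]
Step 2: The number of values is n = 7.
Step 3: Since n is odd, the median is the middle value at position 4: 11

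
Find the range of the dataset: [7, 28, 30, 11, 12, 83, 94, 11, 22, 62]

87

Step 1: Identify the maximum value: max = 94
Step 2: Identify the minimum value: min = 7
Step 3: Range = max - min = 94 - 7 = 87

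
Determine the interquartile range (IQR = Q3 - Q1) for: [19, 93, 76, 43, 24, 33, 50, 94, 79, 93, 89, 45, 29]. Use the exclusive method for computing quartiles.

60

Step 1: Sort the data: [19, 24, 29, 33, 43, 45, 50, 76, 79, 89, 93, 93, 94]
Step 2: n = 13
Step 3: Using the exclusive quartile method:
  Q1 = 31
  Q2 (median) = 50
  Q3 = 91
  IQR = Q3 - Q1 = 91 - 31 = 60
Step 4: IQR = 60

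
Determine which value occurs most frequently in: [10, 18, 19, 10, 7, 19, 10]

10

Step 1: Count the frequency of each value:
  7: appears 1 time(s)
  10: appears 3 time(s)
  18: appears 1 time(s)
  19: appears 2 time(s)
Step 2: The value 10 appears most frequently (3 times).
Step 3: Mode = 10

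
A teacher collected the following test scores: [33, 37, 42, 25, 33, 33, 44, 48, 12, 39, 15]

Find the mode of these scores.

33

Step 1: Count the frequency of each value:
  12: appears 1 time(s)
  15: appears 1 time(s)
  25: appears 1 time(s)
  33: appears 3 time(s)
  37: appears 1 time(s)
  39: appears 1 time(s)
  42: appears 1 time(s)
  44: appears 1 time(s)
  48: appears 1 time(s)
Step 2: The value 33 appears most frequently (3 times).
Step 3: Mode = 33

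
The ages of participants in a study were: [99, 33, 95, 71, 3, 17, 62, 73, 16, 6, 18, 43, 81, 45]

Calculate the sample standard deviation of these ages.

33.0208

Step 1: Compute the mean: 47.2857
Step 2: Sum of squared deviations from the mean: 14174.8571
Step 3: Sample variance = 14174.8571 / 13 = 1090.3736
Step 4: Standard deviation = sqrt(1090.3736) = 33.0208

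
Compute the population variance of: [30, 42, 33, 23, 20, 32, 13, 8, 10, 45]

151.04

Step 1: Compute the mean: (30 + 42 + 33 + 23 + 20 + 32 + 13 + 8 + 10 + 45) / 10 = 25.6
Step 2: Compute squared deviations from the mean:
  (30 - 25.6)^2 = 19.36
  (42 - 25.6)^2 = 268.96
  (33 - 25.6)^2 = 54.76
  (23 - 25.6)^2 = 6.76
  (20 - 25.6)^2 = 31.36
  (32 - 25.6)^2 = 40.96
  (13 - 25.6)^2 = 158.76
  (8 - 25.6)^2 = 309.76
  (10 - 25.6)^2 = 243.36
  (45 - 25.6)^2 = 376.36
Step 3: Sum of squared deviations = 1510.4
Step 4: Population variance = 1510.4 / 10 = 151.04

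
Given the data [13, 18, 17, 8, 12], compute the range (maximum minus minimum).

10

Step 1: Identify the maximum value: max = 18
Step 2: Identify the minimum value: min = 8
Step 3: Range = max - min = 18 - 8 = 10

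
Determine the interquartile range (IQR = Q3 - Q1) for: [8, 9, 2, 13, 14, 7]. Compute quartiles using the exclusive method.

7.5

Step 1: Sort the data: [2, 7, 8, 9, 13, 14]
Step 2: n = 6
Step 3: Using the exclusive quartile method:
  Q1 = 5.75
  Q2 (median) = 8.5
  Q3 = 13.25
  IQR = Q3 - Q1 = 13.25 - 5.75 = 7.5
Step 4: IQR = 7.5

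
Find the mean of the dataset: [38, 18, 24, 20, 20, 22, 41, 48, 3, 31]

26.5

Step 1: Sum all values: 38 + 18 + 24 + 20 + 20 + 22 + 41 + 48 + 3 + 31 = 265
Step 2: Count the number of values: n = 10
Step 3: Mean = sum / n = 265 / 10 = 26.5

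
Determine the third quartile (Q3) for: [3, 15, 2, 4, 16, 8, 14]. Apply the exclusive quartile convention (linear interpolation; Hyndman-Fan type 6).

15

Step 1: Sort the data: [2, 3, 4, 8, 14, 15, 16]
Step 2: n = 7
Step 3: Using the exclusive quartile method:
  Q1 = 3
  Q2 (median) = 8
  Q3 = 15
  IQR = Q3 - Q1 = 15 - 3 = 12
Step 4: Q3 = 15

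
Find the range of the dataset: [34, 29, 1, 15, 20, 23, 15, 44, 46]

45

Step 1: Identify the maximum value: max = 46
Step 2: Identify the minimum value: min = 1
Step 3: Range = max - min = 46 - 1 = 45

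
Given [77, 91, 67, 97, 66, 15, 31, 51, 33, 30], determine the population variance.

710.36

Step 1: Compute the mean: (77 + 91 + 67 + 97 + 66 + 15 + 31 + 51 + 33 + 30) / 10 = 55.8
Step 2: Compute squared deviations from the mean:
  (77 - 55.8)^2 = 449.44
  (91 - 55.8)^2 = 1239.04
  (67 - 55.8)^2 = 125.44
  (97 - 55.8)^2 = 1697.44
  (66 - 55.8)^2 = 104.04
  (15 - 55.8)^2 = 1664.64
  (31 - 55.8)^2 = 615.04
  (51 - 55.8)^2 = 23.04
  (33 - 55.8)^2 = 519.84
  (30 - 55.8)^2 = 665.64
Step 3: Sum of squared deviations = 7103.6
Step 4: Population variance = 7103.6 / 10 = 710.36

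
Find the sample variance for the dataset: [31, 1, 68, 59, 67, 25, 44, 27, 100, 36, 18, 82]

840.2727

Step 1: Compute the mean: (31 + 1 + 68 + 59 + 67 + 25 + 44 + 27 + 100 + 36 + 18 + 82) / 12 = 46.5
Step 2: Compute squared deviations from the mean:
  (31 - 46.5)^2 = 240.25
  (1 - 46.5)^2 = 2070.25
  (68 - 46.5)^2 = 462.25
  (59 - 46.5)^2 = 156.25
  (67 - 46.5)^2 = 420.25
  (25 - 46.5)^2 = 462.25
  (44 - 46.5)^2 = 6.25
  (27 - 46.5)^2 = 380.25
  (100 - 46.5)^2 = 2862.25
  (36 - 46.5)^2 = 110.25
  (18 - 46.5)^2 = 812.25
  (82 - 46.5)^2 = 1260.25
Step 3: Sum of squared deviations = 9243
Step 4: Sample variance = 9243 / 11 = 840.2727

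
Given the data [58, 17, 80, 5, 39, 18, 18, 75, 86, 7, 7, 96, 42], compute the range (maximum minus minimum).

91

Step 1: Identify the maximum value: max = 96
Step 2: Identify the minimum value: min = 5
Step 3: Range = max - min = 96 - 5 = 91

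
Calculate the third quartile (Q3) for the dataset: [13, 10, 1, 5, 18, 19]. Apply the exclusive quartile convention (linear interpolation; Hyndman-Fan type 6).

18.25

Step 1: Sort the data: [1, 5, 10, 13, 18, 19]
Step 2: n = 6
Step 3: Using the exclusive quartile method:
  Q1 = 4
  Q2 (median) = 11.5
  Q3 = 18.25
  IQR = Q3 - Q1 = 18.25 - 4 = 14.25
Step 4: Q3 = 18.25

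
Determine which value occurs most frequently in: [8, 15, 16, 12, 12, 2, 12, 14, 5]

12

Step 1: Count the frequency of each value:
  2: appears 1 time(s)
  5: appears 1 time(s)
  8: appears 1 time(s)
  12: appears 3 time(s)
  14: appears 1 time(s)
  15: appears 1 time(s)
  16: appears 1 time(s)
Step 2: The value 12 appears most frequently (3 times).
Step 3: Mode = 12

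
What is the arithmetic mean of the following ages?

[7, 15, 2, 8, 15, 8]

9.1667

Step 1: Sum all values: 7 + 15 + 2 + 8 + 15 + 8 = 55
Step 2: Count the number of values: n = 6
Step 3: Mean = sum / n = 55 / 6 = 9.1667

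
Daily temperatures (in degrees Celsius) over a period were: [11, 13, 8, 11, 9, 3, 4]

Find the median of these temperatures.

9

Step 1: Sort the data in ascending order: [3, 4, 8, 9, 11, 11, 13]
Step 2: The number of values is n = 7.
Step 3: Since n is odd, the median is the middle value at position 4: 9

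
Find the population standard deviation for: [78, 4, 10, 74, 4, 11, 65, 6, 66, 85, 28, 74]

32.4845

Step 1: Compute the mean: 42.0833
Step 2: Sum of squared deviations from the mean: 12662.9167
Step 3: Population variance = 12662.9167 / 12 = 1055.2431
Step 4: Standard deviation = sqrt(1055.2431) = 32.4845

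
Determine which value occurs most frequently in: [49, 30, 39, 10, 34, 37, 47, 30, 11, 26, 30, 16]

30

Step 1: Count the frequency of each value:
  10: appears 1 time(s)
  11: appears 1 time(s)
  16: appears 1 time(s)
  26: appears 1 time(s)
  30: appears 3 time(s)
  34: appears 1 time(s)
  37: appears 1 time(s)
  39: appears 1 time(s)
  47: appears 1 time(s)
  49: appears 1 time(s)
Step 2: The value 30 appears most frequently (3 times).
Step 3: Mode = 30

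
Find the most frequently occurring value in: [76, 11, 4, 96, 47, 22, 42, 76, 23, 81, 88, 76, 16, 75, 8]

76

Step 1: Count the frequency of each value:
  4: appears 1 time(s)
  8: appears 1 time(s)
  11: appears 1 time(s)
  16: appears 1 time(s)
  22: appears 1 time(s)
  23: appears 1 time(s)
  42: appears 1 time(s)
  47: appears 1 time(s)
  75: appears 1 time(s)
  76: appears 3 time(s)
  81: appears 1 time(s)
  88: appears 1 time(s)
  96: appears 1 time(s)
Step 2: The value 76 appears most frequently (3 times).
Step 3: Mode = 76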